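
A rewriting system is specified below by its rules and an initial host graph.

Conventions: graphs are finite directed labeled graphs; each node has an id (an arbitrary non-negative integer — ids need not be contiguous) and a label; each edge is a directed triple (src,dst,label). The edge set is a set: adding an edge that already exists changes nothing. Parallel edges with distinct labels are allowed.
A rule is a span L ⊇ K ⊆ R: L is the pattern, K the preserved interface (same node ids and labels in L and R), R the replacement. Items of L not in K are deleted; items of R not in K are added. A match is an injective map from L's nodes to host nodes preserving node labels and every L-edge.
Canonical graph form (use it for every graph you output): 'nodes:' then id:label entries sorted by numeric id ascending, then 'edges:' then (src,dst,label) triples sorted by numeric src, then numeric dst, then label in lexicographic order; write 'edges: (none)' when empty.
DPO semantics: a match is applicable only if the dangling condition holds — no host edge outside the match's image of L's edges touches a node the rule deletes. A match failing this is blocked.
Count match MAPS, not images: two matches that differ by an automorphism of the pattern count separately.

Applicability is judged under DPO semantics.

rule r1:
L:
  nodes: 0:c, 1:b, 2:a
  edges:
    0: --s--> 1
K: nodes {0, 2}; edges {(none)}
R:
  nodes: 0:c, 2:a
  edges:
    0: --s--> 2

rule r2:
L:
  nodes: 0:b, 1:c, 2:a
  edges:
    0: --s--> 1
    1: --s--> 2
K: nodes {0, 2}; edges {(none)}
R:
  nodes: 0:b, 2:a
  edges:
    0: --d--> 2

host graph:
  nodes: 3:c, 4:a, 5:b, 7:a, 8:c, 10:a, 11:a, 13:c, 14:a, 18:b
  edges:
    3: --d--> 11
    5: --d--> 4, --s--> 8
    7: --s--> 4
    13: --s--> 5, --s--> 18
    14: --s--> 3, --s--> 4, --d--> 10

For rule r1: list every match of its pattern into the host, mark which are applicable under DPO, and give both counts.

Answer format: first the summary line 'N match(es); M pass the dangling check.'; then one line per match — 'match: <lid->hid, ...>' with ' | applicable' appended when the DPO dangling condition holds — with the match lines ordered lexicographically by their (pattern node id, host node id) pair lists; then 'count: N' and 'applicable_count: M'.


10 match(es); 5 pass the dangling check.
match: 0->13, 1->5, 2->4
match: 0->13, 1->5, 2->7
match: 0->13, 1->5, 2->10
match: 0->13, 1->5, 2->11
match: 0->13, 1->5, 2->14
match: 0->13, 1->18, 2->4 | applicable
match: 0->13, 1->18, 2->7 | applicable
match: 0->13, 1->18, 2->10 | applicable
match: 0->13, 1->18, 2->11 | applicable
match: 0->13, 1->18, 2->14 | applicable
count: 10
applicable_count: 5


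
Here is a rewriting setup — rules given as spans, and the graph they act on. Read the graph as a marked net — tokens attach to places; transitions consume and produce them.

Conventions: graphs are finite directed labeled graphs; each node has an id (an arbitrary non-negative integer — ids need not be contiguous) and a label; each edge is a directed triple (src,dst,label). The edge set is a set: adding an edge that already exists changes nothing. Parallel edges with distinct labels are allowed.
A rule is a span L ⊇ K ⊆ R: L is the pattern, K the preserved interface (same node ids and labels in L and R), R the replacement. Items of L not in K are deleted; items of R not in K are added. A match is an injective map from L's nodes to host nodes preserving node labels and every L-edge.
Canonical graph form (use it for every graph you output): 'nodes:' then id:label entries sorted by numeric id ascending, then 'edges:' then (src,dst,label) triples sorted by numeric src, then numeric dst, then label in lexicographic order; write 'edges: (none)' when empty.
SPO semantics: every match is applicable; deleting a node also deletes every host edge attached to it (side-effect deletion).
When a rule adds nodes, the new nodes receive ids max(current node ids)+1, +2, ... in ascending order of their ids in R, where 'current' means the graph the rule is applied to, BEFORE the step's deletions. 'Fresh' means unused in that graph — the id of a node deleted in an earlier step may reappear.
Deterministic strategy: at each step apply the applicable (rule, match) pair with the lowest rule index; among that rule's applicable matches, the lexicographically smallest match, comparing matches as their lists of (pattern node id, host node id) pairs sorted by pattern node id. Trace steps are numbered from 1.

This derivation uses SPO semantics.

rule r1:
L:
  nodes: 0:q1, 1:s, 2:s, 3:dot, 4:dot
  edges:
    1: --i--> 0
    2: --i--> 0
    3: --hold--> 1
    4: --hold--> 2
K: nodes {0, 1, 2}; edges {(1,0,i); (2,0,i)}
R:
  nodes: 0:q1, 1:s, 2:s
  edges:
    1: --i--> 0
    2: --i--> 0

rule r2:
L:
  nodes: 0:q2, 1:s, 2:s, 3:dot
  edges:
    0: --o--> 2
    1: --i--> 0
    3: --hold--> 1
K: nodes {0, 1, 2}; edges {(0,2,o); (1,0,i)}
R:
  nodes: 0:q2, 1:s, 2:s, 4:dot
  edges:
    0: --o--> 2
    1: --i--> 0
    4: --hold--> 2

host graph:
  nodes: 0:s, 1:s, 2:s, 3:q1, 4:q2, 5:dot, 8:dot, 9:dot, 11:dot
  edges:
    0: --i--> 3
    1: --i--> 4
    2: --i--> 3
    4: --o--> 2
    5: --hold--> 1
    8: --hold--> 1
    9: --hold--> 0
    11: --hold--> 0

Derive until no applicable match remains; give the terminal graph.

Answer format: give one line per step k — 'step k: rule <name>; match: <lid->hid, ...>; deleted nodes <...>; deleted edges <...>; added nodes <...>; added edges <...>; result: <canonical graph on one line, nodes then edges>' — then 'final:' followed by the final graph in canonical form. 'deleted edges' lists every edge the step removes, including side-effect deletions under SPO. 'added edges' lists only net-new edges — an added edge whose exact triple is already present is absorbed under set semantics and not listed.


step 1: rule r2; match: 0->4, 1->1, 2->2, 3->5; deleted nodes 5; deleted edges (5,1,hold); added nodes 12; added edges (12,2,hold); result: nodes: 0:s, 1:s, 2:s, 3:q1, 4:q2, 8:dot, 9:dot, 11:dot, 12:dot edges: (0,3,i); (1,4,i); (2,3,i); (4,2,o); (8,1,hold); (9,0,hold); (11,0,hold); (12,2,hold)
step 2: rule r1; match: 0->3, 1->0, 2->2, 3->9, 4->12; deleted nodes 9, 12; deleted edges (9,0,hold); (12,2,hold); added nodes (none); added edges (none); result: nodes: 0:s, 1:s, 2:s, 3:q1, 4:q2, 8:dot, 11:dot edges: (0,3,i); (1,4,i); (2,3,i); (4,2,o); (8,1,hold); (11,0,hold)
step 3: rule r2; match: 0->4, 1->1, 2->2, 3->8; deleted nodes 8; deleted edges (8,1,hold); added nodes 12; added edges (12,2,hold); result: nodes: 0:s, 1:s, 2:s, 3:q1, 4:q2, 11:dot, 12:dot edges: (0,3,i); (1,4,i); (2,3,i); (4,2,o); (11,0,hold); (12,2,hold)
step 4: rule r1; match: 0->3, 1->0, 2->2, 3->11, 4->12; deleted nodes 11, 12; deleted edges (11,0,hold); (12,2,hold); added nodes (none); added edges (none); result: nodes: 0:s, 1:s, 2:s, 3:q1, 4:q2 edges: (0,3,i); (1,4,i); (2,3,i); (4,2,o)
final:
nodes: 0:s, 1:s, 2:s, 3:q1, 4:q2
edges: (0,3,i); (1,4,i); (2,3,i); (4,2,o)


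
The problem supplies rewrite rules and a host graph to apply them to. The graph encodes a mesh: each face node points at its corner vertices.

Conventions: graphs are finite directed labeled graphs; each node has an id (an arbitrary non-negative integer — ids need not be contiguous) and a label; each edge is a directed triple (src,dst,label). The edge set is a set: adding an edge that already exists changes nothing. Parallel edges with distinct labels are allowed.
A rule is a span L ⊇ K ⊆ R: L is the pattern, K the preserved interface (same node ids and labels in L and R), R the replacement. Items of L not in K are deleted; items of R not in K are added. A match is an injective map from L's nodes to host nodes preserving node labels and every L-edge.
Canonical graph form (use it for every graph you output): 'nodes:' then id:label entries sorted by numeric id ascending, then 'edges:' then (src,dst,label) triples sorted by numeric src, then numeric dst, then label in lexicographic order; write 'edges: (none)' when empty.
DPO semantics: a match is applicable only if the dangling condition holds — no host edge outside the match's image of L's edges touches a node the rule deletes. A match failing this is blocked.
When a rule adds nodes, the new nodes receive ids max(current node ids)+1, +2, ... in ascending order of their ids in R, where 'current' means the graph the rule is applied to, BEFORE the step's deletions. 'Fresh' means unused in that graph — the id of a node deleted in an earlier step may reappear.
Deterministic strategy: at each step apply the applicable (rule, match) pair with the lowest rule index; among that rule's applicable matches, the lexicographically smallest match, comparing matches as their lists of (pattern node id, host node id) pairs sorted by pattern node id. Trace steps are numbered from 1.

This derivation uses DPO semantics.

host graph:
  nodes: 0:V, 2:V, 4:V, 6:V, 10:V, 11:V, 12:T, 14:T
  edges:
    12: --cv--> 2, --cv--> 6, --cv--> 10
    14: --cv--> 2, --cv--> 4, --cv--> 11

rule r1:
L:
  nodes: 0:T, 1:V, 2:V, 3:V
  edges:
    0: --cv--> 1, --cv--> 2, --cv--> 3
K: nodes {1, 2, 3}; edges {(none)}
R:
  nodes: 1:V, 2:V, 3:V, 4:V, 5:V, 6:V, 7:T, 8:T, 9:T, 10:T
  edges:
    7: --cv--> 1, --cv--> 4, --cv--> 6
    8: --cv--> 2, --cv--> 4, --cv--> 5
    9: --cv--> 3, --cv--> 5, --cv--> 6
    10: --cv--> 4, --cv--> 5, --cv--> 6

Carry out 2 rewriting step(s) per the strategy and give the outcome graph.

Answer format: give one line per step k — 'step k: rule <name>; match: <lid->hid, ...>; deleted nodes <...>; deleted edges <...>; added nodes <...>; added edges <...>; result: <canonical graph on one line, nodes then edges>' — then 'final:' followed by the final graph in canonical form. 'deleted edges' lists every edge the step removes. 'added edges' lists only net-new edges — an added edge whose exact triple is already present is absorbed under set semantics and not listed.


step 1: rule r1; match: 0->12, 1->2, 2->6, 3->10; deleted nodes 12; deleted edges (12,2,cv); (12,6,cv); (12,10,cv); added nodes 15, 16, 17, 18, 19, 20, 21; added edges (18,2,cv); (18,15,cv); (18,17,cv); (19,6,cv); (19,15,cv); (19,16,cv); (20,10,cv); (20,16,cv); (20,17,cv); (21,15,cv); (21,16,cv); (21,17,cv); result: nodes: 0:V, 2:V, 4:V, 6:V, 10:V, 11:V, 14:T, 15:V, 16:V, 17:V, 18:T, 19:T, 20:T, 21:T edges: (14,2,cv); (14,4,cv); (14,11,cv); (18,2,cv); (18,15,cv); (18,17,cv); (19,6,cv); (19,15,cv); (19,16,cv); (20,10,cv); (20,16,cv); (20,17,cv); (21,15,cv); (21,16,cv); (21,17,cv)
step 2: rule r1; match: 0->14, 1->2, 2->4, 3->11; deleted nodes 14; deleted edges (14,2,cv); (14,4,cv); (14,11,cv); added nodes 22, 23, 24, 25, 26, 27, 28; added edges (25,2,cv); (25,22,cv); (25,24,cv); (26,4,cv); (26,22,cv); (26,23,cv); (27,11,cv); (27,23,cv); (27,24,cv); (28,22,cv); (28,23,cv); (28,24,cv); result: nodes: 0:V, 2:V, 4:V, 6:V, 10:V, 11:V, 15:V, 16:V, 17:V, 18:T, 19:T, 20:T, 21:T, 22:V, 23:V, 24:V, 25:T, 26:T, 27:T, 28:T edges: (18,2,cv); (18,15,cv); (18,17,cv); (19,6,cv); (19,15,cv); (19,16,cv); (20,10,cv); (20,16,cv); (20,17,cv); (21,15,cv); (21,16,cv); (21,17,cv); (25,2,cv); (25,22,cv); (25,24,cv); (26,4,cv); (26,22,cv); (26,23,cv); (27,11,cv); (27,23,cv); (27,24,cv); (28,22,cv); (28,23,cv); (28,24,cv)
final:
nodes: 0:V, 2:V, 4:V, 6:V, 10:V, 11:V, 15:V, 16:V, 17:V, 18:T, 19:T, 20:T, 21:T, 22:V, 23:V, 24:V, 25:T, 26:T, 27:T, 28:T
edges: (18,2,cv); (18,15,cv); (18,17,cv); (19,6,cv); (19,15,cv); (19,16,cv); (20,10,cv); (20,16,cv); (20,17,cv); (21,15,cv); (21,16,cv); (21,17,cv); (25,2,cv); (25,22,cv); (25,24,cv); (26,4,cv); (26,22,cv); (26,23,cv); (27,11,cv); (27,23,cv); (27,24,cv); (28,22,cv); (28,23,cv); (28,24,cv)


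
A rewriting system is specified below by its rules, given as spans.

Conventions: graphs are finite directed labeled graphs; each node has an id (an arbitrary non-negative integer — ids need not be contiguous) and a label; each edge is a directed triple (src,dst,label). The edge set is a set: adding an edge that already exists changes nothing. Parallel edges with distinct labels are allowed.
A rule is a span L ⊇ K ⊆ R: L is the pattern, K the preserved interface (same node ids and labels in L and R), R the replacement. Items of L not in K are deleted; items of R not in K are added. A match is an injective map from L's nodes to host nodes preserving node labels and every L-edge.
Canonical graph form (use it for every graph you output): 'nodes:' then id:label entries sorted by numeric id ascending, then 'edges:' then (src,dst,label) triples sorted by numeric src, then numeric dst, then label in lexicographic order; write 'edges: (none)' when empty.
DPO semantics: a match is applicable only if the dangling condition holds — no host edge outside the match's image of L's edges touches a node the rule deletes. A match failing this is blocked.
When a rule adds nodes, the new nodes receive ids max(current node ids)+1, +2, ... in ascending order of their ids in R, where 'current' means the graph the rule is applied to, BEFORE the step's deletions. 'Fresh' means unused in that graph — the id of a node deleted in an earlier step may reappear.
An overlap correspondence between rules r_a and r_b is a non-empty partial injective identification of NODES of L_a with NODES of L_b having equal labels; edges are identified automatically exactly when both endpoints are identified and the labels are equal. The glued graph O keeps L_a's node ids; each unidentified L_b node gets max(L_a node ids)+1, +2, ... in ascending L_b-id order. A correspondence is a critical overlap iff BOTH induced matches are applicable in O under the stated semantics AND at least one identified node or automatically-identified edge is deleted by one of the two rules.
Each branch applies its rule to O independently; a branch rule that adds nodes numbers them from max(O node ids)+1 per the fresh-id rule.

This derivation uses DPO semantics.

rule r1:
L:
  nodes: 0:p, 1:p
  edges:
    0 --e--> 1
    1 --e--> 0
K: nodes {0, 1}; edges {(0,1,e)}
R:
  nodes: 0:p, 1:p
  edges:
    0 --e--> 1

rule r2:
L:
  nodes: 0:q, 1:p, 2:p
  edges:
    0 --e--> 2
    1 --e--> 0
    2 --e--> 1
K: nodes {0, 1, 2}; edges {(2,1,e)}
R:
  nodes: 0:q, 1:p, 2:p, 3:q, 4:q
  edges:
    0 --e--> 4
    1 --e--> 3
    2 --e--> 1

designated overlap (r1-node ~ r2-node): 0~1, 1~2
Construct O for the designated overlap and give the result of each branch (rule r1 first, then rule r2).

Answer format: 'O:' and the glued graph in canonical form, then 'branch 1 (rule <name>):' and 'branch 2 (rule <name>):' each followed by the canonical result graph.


O:
nodes: 0:p, 1:p, 2:q
edges: (0,1,e); (0,2,e); (1,0,e); (2,1,e)
branch 1 (rule r1):
nodes: 0:p, 1:p, 2:q
edges: (0,1,e); (0,2,e); (2,1,e)
branch 2 (rule r2):
nodes: 0:p, 1:p, 2:q, 3:q, 4:q
edges: (0,1,e); (0,3,e); (1,0,e); (2,4,e)


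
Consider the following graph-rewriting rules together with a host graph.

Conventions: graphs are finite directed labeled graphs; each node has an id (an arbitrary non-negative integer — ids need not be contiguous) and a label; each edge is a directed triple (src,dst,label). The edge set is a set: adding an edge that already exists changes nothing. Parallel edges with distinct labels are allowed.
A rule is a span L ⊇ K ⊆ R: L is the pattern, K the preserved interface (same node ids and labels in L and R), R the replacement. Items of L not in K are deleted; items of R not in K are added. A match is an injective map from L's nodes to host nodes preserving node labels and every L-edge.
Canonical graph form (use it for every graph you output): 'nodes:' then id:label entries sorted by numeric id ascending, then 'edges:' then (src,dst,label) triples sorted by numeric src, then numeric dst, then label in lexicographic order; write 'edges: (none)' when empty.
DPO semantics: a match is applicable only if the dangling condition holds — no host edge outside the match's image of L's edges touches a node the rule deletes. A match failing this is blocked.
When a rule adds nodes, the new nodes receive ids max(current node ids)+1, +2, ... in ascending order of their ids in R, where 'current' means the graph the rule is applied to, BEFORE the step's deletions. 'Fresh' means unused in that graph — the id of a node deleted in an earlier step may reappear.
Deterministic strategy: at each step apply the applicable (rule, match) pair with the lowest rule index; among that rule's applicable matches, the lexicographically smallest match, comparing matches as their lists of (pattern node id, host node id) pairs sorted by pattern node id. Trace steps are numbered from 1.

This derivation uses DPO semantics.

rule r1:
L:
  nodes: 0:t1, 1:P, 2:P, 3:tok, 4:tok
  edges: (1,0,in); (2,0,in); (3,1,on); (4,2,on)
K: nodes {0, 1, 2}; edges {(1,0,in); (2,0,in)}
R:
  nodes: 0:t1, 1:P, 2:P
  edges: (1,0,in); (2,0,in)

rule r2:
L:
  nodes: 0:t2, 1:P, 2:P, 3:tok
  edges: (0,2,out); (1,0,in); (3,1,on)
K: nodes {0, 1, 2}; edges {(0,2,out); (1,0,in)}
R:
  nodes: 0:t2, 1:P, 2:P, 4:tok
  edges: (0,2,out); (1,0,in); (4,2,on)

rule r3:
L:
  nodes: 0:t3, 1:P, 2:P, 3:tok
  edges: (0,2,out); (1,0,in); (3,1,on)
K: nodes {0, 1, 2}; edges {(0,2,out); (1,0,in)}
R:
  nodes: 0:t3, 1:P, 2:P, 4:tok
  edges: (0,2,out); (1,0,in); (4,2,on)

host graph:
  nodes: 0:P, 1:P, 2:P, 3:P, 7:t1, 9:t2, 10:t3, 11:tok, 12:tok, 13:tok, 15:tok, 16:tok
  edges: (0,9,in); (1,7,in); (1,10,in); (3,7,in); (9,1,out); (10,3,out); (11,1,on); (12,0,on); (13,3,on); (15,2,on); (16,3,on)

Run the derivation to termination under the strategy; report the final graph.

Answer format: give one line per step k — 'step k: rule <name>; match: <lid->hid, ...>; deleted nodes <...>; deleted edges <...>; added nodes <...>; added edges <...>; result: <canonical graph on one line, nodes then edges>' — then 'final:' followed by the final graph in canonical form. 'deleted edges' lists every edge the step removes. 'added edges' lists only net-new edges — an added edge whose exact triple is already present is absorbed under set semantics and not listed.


step 1: rule r1; match: 0->7, 1->1, 2->3, 3->11, 4->13; deleted nodes 11, 13; deleted edges (11,1,on); (13,3,on); added nodes (none); added edges (none); result: nodes: 0:P, 1:P, 2:P, 3:P, 7:t1, 9:t2, 10:t3, 12:tok, 15:tok, 16:tok edges: (0,9,in); (1,7,in); (1,10,in); (3,7,in); (9,1,out); (10,3,out); (12,0,on); (15,2,on); (16,3,on)
step 2: rule r2; match: 0->9, 1->0, 2->1, 3->12; deleted nodes 12; deleted edges (12,0,on); added nodes 17; added edges (17,1,on); result: nodes: 0:P, 1:P, 2:P, 3:P, 7:t1, 9:t2, 10:t3, 15:tok, 16:tok, 17:tok edges: (0,9,in); (1,7,in); (1,10,in); (3,7,in); (9,1,out); (10,3,out); (15,2,on); (16,3,on); (17,1,on)
step 3: rule r1; match: 0->7, 1->1, 2->3, 3->17, 4->16; deleted nodes 16, 17; deleted edges (16,3,on); (17,1,on); added nodes (none); added edges (none); result: nodes: 0:P, 1:P, 2:P, 3:P, 7:t1, 9:t2, 10:t3, 15:tok edges: (0,9,in); (1,7,in); (1,10,in); (3,7,in); (9,1,out); (10,3,out); (15,2,on)
final:
nodes: 0:P, 1:P, 2:P, 3:P, 7:t1, 9:t2, 10:t3, 15:tok
edges: (0,9,in); (1,7,in); (1,10,in); (3,7,in); (9,1,out); (10,3,out); (15,2,on)


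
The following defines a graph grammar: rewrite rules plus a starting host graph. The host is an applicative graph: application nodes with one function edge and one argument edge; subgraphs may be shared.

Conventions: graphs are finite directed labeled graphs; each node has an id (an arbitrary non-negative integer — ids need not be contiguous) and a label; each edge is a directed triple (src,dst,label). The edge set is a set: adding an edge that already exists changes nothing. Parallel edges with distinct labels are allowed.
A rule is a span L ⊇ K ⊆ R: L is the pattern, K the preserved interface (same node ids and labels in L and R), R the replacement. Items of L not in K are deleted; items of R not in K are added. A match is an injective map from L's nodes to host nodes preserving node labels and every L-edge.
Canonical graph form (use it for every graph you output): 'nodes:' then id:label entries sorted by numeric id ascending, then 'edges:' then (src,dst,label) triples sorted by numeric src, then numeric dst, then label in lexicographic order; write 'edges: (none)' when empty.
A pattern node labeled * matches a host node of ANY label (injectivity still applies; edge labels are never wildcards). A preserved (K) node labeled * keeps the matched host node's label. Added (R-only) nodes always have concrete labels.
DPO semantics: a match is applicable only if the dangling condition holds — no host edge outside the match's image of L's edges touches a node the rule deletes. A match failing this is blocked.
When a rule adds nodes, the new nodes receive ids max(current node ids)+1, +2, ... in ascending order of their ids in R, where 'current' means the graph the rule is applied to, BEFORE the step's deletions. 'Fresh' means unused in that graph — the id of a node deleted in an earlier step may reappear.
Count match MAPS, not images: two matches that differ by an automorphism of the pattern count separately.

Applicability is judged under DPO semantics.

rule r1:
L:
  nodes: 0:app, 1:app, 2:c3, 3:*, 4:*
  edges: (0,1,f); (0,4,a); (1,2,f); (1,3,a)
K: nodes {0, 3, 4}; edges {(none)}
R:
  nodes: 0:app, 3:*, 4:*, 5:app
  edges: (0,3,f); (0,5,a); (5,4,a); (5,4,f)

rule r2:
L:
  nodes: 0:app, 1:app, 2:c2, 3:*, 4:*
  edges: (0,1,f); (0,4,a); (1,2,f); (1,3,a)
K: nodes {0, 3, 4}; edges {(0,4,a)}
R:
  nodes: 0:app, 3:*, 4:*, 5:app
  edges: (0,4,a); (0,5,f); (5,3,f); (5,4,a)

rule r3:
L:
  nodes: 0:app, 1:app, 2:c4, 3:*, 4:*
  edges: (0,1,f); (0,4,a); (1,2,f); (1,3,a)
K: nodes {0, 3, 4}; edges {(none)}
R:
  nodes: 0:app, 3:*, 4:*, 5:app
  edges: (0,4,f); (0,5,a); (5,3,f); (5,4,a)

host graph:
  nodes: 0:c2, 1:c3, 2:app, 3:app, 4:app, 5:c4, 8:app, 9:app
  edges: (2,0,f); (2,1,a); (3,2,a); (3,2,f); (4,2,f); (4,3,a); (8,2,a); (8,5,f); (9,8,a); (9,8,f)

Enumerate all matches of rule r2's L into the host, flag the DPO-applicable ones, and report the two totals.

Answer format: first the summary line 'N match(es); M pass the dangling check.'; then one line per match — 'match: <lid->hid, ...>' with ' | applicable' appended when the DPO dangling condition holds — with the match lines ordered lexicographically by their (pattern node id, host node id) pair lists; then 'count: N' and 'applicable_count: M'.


1 match(es); 0 pass the dangling check.
match: 0->4, 1->2, 2->0, 3->1, 4->3
count: 1
applicable_count: 0


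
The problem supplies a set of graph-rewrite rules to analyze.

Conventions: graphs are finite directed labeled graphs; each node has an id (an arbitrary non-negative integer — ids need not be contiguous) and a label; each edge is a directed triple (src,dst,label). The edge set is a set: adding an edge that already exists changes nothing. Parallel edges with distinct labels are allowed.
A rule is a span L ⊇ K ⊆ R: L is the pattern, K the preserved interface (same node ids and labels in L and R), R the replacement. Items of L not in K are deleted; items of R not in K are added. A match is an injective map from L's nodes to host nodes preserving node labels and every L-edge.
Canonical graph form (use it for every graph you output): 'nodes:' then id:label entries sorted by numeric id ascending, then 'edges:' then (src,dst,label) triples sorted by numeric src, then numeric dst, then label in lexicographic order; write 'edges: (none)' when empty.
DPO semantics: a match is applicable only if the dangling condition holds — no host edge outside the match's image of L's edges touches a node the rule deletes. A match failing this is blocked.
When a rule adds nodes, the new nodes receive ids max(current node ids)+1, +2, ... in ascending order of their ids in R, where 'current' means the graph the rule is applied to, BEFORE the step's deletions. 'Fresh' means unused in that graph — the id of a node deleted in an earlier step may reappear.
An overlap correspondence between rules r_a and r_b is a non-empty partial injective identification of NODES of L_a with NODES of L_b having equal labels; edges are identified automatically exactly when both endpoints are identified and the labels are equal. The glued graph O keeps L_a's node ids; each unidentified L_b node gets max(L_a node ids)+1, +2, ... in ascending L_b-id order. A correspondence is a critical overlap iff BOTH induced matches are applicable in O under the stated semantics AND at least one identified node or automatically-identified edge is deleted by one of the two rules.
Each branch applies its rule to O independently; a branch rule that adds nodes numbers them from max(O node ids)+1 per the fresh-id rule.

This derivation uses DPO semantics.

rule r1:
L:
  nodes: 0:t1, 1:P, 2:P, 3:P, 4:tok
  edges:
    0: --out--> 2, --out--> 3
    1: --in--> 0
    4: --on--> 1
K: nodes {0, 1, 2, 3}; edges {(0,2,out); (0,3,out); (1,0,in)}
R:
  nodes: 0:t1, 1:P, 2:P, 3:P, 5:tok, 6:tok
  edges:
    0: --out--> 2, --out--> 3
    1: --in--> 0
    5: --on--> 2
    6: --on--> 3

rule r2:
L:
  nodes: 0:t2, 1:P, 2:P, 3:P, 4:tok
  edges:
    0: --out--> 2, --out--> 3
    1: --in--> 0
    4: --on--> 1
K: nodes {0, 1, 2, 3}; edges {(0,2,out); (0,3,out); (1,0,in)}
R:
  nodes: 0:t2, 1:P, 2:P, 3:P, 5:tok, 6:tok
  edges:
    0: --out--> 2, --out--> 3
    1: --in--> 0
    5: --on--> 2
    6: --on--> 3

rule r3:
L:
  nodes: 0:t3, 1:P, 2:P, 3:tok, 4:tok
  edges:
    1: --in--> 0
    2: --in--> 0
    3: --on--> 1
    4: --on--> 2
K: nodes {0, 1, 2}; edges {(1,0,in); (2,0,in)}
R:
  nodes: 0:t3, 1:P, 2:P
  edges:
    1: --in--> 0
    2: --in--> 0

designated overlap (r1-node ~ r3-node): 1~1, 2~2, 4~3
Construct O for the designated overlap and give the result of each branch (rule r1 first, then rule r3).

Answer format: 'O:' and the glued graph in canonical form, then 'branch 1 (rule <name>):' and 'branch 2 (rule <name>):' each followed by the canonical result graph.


O:
nodes: 0:t1, 1:P, 2:P, 3:P, 4:tok, 5:t3, 6:tok
edges: (0,2,out); (0,3,out); (1,0,in); (1,5,in); (2,5,in); (4,1,on); (6,2,on)
branch 1 (rule r1):
nodes: 0:t1, 1:P, 2:P, 3:P, 5:t3, 6:tok, 7:tok, 8:tok
edges: (0,2,out); (0,3,out); (1,0,in); (1,5,in); (2,5,in); (6,2,on); (7,2,on); (8,3,on)
branch 2 (rule r3):
nodes: 0:t1, 1:P, 2:P, 3:P, 5:t3
edges: (0,2,out); (0,3,out); (1,0,in); (1,5,in); (2,5,in)


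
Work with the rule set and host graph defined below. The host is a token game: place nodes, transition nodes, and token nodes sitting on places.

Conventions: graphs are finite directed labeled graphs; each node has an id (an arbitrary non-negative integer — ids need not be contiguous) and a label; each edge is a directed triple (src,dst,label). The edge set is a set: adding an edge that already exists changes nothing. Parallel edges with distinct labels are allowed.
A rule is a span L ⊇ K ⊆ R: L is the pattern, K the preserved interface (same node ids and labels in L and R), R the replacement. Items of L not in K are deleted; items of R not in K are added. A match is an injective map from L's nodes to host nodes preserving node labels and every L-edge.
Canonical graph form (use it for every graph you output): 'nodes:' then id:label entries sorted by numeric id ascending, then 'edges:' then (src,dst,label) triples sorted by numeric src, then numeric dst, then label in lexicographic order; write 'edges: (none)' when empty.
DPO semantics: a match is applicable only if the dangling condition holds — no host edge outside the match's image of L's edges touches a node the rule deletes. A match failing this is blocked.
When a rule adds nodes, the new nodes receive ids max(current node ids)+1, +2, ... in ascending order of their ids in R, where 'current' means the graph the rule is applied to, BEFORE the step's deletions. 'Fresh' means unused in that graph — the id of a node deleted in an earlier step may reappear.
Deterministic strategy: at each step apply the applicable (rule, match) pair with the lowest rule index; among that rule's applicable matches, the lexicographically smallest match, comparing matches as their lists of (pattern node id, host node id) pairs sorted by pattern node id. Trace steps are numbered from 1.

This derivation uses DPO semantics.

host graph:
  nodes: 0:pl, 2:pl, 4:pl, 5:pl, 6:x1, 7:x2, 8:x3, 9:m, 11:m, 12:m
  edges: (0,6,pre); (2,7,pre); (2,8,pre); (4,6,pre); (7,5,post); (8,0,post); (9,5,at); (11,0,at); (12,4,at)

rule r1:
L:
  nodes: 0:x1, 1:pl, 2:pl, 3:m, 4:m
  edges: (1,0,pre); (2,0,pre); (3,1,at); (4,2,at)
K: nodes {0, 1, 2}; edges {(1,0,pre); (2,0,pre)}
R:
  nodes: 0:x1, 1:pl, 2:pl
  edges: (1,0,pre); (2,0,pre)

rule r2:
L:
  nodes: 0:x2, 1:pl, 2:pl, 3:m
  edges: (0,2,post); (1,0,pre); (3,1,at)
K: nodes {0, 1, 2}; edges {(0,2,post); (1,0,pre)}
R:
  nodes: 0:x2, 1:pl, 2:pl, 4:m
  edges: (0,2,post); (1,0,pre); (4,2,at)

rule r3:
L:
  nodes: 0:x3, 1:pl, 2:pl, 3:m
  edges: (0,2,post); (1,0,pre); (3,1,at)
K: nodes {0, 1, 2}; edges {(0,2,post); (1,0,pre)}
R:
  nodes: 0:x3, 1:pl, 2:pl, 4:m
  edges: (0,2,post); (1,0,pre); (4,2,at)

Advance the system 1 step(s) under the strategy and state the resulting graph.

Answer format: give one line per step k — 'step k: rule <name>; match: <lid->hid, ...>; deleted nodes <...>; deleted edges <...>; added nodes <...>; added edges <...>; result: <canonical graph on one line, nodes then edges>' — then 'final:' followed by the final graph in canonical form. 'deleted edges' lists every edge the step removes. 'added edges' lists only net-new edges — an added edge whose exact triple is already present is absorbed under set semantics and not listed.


step 1: rule r1; match: 0->6, 1->0, 2->4, 3->11, 4->12; deleted nodes 11, 12; deleted edges (11,0,at); (12,4,at); added nodes (none); added edges (none); result: nodes: 0:pl, 2:pl, 4:pl, 5:pl, 6:x1, 7:x2, 8:x3, 9:m edges: (0,6,pre); (2,7,pre); (2,8,pre); (4,6,pre); (7,5,post); (8,0,post); (9,5,at)
final:
nodes: 0:pl, 2:pl, 4:pl, 5:pl, 6:x1, 7:x2, 8:x3, 9:m
edges: (0,6,pre); (2,7,pre); (2,8,pre); (4,6,pre); (7,5,post); (8,0,post); (9,5,at)


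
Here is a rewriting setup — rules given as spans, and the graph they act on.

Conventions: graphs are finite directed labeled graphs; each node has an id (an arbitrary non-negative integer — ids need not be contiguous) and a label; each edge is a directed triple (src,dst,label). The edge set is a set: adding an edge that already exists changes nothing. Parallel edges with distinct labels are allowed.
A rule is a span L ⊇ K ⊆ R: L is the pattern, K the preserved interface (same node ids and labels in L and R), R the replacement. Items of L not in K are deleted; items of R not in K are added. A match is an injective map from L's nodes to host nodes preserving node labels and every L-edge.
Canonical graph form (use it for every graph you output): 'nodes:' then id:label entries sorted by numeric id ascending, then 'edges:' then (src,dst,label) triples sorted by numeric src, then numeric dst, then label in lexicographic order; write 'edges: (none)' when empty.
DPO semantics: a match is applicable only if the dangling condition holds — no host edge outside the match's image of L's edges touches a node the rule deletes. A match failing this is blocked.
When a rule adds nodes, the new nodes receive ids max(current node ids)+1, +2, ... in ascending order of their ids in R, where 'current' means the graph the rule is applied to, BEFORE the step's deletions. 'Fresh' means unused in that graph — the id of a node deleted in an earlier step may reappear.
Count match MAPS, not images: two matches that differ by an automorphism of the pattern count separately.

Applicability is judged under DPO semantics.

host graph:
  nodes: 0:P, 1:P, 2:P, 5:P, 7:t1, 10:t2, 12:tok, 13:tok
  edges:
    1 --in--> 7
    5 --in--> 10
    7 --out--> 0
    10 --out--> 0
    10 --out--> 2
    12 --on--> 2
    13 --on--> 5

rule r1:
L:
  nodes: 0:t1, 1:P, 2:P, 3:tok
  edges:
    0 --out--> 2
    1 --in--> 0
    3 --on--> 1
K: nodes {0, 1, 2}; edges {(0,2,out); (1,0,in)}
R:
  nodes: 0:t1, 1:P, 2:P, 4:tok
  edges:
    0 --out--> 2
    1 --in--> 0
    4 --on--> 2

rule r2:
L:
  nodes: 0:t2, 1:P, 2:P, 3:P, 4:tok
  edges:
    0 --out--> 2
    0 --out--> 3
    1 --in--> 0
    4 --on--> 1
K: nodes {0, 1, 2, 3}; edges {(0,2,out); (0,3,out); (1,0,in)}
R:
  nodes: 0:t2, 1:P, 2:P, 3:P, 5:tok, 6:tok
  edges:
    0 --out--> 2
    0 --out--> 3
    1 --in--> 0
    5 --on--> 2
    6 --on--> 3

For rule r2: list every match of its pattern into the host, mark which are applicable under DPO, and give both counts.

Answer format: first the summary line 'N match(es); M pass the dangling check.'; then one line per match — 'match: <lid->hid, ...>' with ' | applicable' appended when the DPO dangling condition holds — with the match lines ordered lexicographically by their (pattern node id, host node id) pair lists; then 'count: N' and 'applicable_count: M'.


2 match(es); 2 pass the dangling check.
match: 0->10, 1->5, 2->0, 3->2, 4->13 | applicable
match: 0->10, 1->5, 2->2, 3->0, 4->13 | applicable
count: 2
applicable_count: 2


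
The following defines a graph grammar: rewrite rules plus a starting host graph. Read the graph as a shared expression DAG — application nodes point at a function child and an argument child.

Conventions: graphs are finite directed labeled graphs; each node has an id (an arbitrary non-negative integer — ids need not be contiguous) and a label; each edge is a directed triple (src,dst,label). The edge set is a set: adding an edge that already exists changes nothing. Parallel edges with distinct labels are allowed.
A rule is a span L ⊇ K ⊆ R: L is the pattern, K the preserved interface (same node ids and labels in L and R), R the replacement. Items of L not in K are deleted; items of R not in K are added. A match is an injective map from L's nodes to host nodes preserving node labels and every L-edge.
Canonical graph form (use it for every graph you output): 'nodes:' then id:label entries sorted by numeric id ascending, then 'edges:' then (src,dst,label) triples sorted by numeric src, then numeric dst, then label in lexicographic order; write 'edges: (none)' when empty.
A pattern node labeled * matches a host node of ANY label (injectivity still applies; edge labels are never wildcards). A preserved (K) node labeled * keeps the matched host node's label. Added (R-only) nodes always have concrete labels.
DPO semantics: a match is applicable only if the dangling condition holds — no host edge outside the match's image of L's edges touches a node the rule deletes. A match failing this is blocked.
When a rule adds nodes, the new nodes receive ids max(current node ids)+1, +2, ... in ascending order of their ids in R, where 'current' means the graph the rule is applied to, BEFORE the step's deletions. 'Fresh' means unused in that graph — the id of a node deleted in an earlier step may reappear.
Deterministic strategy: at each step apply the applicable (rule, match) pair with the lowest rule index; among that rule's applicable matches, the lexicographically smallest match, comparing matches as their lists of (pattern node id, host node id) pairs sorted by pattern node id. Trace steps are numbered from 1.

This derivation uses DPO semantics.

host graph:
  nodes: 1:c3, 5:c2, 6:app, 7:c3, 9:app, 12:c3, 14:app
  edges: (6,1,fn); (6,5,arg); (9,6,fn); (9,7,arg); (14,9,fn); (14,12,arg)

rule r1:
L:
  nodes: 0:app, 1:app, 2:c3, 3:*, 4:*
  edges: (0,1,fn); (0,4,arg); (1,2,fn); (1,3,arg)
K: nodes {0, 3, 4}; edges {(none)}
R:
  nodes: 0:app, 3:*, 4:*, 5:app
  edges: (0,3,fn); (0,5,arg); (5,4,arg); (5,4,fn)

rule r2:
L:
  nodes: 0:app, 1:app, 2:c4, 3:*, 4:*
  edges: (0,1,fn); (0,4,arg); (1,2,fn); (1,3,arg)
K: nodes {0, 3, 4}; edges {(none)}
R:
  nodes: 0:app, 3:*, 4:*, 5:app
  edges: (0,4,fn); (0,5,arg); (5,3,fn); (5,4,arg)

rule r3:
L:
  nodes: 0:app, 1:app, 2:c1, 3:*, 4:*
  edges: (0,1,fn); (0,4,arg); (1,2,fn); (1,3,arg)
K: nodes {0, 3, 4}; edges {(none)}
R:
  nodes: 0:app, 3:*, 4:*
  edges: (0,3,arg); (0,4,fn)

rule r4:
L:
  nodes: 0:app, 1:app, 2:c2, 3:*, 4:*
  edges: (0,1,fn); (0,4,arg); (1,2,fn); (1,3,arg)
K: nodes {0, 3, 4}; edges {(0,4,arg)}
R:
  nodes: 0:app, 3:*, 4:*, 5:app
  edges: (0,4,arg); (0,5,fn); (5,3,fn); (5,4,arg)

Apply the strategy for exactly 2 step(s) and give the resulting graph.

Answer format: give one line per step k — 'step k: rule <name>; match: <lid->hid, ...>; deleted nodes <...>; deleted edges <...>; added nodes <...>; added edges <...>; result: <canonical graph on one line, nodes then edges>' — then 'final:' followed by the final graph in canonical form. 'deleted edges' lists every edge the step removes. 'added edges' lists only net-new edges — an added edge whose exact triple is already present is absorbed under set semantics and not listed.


step 1: rule r1; match: 0->9, 1->6, 2->1, 3->5, 4->7; deleted nodes 1, 6; deleted edges (6,1,fn); (6,5,arg); (9,6,fn); (9,7,arg); added nodes 15; added edges (9,5,fn); (9,15,arg); (15,7,arg); (15,7,fn); result: nodes: 5:c2, 7:c3, 9:app, 12:c3, 14:app, 15:app edges: (9,5,fn); (9,15,arg); (14,9,fn); (14,12,arg); (15,7,arg); (15,7,fn)
step 2: rule r4; match: 0->14, 1->9, 2->5, 3->15, 4->12; deleted nodes 5, 9; deleted edges (9,5,fn); (9,15,arg); (14,9,fn); added nodes 16; added edges (14,16,fn); (16,12,arg); (16,15,fn); result: nodes: 7:c3, 12:c3, 14:app, 15:app, 16:app edges: (14,12,arg); (14,16,fn); (15,7,arg); (15,7,fn); (16,12,arg); (16,15,fn)
final:
nodes: 7:c3, 12:c3, 14:app, 15:app, 16:app
edges: (14,12,arg); (14,16,fn); (15,7,arg); (15,7,fn); (16,12,arg); (16,15,fn)


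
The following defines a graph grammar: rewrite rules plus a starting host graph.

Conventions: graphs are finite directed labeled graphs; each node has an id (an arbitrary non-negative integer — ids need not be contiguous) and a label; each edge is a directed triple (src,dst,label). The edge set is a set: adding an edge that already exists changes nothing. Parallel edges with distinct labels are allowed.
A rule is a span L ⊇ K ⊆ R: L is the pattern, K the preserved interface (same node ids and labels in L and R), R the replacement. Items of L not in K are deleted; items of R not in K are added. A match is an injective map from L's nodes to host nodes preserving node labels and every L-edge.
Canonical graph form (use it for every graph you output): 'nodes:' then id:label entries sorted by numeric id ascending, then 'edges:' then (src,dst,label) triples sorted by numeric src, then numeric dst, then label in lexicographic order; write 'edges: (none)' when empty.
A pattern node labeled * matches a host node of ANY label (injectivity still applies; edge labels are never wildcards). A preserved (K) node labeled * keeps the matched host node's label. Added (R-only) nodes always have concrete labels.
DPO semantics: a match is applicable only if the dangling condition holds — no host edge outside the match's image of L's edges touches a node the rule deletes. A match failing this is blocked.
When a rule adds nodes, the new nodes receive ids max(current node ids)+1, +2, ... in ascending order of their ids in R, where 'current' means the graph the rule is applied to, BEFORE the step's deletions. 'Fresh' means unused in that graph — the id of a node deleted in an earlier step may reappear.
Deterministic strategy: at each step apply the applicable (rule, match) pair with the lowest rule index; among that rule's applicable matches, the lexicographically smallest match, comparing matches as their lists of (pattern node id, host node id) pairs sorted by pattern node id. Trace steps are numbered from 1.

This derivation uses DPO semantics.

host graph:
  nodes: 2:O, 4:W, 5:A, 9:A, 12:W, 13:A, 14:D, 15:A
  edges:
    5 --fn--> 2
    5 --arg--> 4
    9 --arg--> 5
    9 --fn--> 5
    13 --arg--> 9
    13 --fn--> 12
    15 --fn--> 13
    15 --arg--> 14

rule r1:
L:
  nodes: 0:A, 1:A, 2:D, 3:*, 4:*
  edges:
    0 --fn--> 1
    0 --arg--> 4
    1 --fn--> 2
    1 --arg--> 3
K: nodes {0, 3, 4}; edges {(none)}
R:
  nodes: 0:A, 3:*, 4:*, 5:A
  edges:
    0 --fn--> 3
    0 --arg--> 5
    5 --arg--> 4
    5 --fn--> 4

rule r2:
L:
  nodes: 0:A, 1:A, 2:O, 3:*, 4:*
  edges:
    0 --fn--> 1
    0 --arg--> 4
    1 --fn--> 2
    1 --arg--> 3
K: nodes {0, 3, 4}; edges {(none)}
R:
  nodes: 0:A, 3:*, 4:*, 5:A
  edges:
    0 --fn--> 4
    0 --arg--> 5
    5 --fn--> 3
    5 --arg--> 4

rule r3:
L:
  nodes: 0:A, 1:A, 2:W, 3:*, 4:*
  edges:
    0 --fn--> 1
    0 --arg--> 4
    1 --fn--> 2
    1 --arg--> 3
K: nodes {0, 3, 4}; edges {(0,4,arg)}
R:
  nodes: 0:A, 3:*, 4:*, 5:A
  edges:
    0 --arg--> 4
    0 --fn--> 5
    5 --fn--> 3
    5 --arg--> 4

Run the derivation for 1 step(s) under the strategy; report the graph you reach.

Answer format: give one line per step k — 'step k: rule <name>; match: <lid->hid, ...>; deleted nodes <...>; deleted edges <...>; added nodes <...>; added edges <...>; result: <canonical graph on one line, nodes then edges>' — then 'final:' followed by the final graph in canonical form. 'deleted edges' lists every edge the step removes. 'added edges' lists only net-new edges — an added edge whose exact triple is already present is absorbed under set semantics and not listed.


step 1: rule r3; match: 0->15, 1->13, 2->12, 3->9, 4->14; deleted nodes 12, 13; deleted edges (13,9,arg); (13,12,fn); (15,13,fn); added nodes 16; added edges (15,16,fn); (16,9,fn); (16,14,arg); result: nodes: 2:O, 4:W, 5:A, 9:A, 14:D, 15:A, 16:A edges: (5,2,fn); (5,4,arg); (9,5,arg); (9,5,fn); (15,14,arg); (15,16,fn); (16,9,fn); (16,14,arg)
final:
nodes: 2:O, 4:W, 5:A, 9:A, 14:D, 15:A, 16:A
edges: (5,2,fn); (5,4,arg); (9,5,arg); (9,5,fn); (15,14,arg); (15,16,fn); (16,9,fn); (16,14,arg)
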